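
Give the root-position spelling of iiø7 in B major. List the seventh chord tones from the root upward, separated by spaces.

iiø7 is built on scale degree 2, which is C# in both B major and its parallel. Building the half-diminished-seventh chord from the parallel minor on C#: C#–E–G–B.

C# E G B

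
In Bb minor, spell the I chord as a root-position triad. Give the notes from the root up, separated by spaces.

Bb D F

The root, Bb, is scale degree 1 — the same note in Bb minor and Bb major; only the chord quality changes. Stacking thirds in Bb major on Bb gives Bb–D–F.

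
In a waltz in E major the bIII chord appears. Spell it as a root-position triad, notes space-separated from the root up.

G B D

bIII is built on the lowered scale degree 3. In E major degree 3 is G#; lowered it becomes G. In E minor the chord on G is G–B–D.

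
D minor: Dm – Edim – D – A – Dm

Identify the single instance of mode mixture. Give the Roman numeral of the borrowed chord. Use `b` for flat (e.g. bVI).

I

The diatonic triads in D minor (with V from harmonic minor) are Dm, Edim, F, Gm, A, Bb, C. Dm, Edim and A all belong to that set. D (D–F#–A) doesn't fit — on degree 1 D minor would have Dm (i). D is the degree-1 chord of D major, so it is the borrowed I.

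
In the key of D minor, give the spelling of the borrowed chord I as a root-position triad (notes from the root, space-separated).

D F# A

The root, D, is scale degree 1 — the same note in D minor and D major; only the chord quality changes. Stacking thirds in D major on D gives D–F#–A.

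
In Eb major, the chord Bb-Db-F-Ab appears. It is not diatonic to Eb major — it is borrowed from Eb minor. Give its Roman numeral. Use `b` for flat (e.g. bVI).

v7

The root Bb is the diatonic 5th degree of Eb major; the borrowing shows in the chord quality. The diatonic chord on degree 5 would be Bb (V), but Bb–Db–F–Ab is the minor-seventh chord from Eb minor. As a borrowed chord it is labeled v7.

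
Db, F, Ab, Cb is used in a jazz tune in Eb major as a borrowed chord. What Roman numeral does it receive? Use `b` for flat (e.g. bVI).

The root Db is the lowered 7th scale degree — diatonically Eb major has D there. Diatonically Eb major has Ddim (vii°) on that degree; Db–F–Ab–Cb is instead the dominant-seventh chord native to Eb minor, so it takes the label bVII7.

bVII7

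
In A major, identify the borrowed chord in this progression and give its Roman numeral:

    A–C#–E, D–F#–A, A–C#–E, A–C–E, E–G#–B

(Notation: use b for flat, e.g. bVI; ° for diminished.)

The diatonic triads in A major are A, Bm, C#m, D, E, F#m, G#dim. A–C#–E = A, D–F#–A = D and E–G#–B = E are all diatonic. A–C–E doesn't fit — on degree 1 A major would have A (I). Am is the degree-1 chord of A minor, so it is the borrowed i.

i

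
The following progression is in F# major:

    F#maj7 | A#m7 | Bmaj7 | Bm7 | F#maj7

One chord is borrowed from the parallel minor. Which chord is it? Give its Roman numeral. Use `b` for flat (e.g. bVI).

iv7

The diatonic triads in F# major are F#, G#m, A#m, B, C#, D#m, E#dim. Of the given chords, F#maj7, A#m7 and Bmaj7 are diatonic. But Bm7 (B–D–F#–A) is foreign: the diatonic IV on degree 4 is B, whereas Bm7 comes from F# minor. It is labeled iv7.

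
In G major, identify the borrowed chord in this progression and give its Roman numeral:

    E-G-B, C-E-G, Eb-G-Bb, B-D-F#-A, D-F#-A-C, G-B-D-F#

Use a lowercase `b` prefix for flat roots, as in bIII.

bVI

The diatonic triads in G major are G, Am, Bm, C, D, Em, F#dim. Of the given chords, E–G–B = Em, C–E–G = C, B–D–F#–A = Bm7, D–F#–A–C = D7 and G–B–D–F# = Gmaj7 are diatonic. Eb–G–Bb doesn't fit — on degree 6 G major would have Em (vi). Eb is the degree-6 chord of G minor, so it is the borrowed bVI.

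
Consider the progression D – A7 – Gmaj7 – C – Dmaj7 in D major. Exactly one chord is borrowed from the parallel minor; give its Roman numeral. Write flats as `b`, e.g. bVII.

bVII

The diatonic triads in D major are D, Em, F#m, G, A, Bm, C#dim. D, A7, Gmaj7 and Dmaj7 all belong to that set. C (C–E–G) doesn't fit — on degree 7 D major would have C#dim (vii°). C is the degree-7 chord of D minor, so it is the borrowed bVII.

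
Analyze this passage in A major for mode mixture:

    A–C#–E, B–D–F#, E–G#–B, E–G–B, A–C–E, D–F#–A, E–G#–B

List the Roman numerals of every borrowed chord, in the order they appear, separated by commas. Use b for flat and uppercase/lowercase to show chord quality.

A major has the diatonic set A, Bm, C#m, D, E, F#m, G#dim. A–C#–E = A, B–D–F# = Bm, E–G#–B = E and D–F#–A = D all belong to that set. E–G–B doesn't fit — on degree 5 A major would have E (V). Em is the degree-5 chord of A minor, so it is the borrowed v. A–C–E is not: scale degree 1 in A major carries A (I). In A minor the chord on that degree is Am, so here it functions as i, borrowed from the parallel minor.

v, i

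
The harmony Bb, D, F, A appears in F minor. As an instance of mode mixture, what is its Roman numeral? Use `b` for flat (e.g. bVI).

Bb is scale degree 4 in F minor. Bb–D–F–A is a major-seventh chord — the form found in F major, not the diatonic iv (Bbm). Borrowed into F minor it is written IVmaj7.

IVmaj7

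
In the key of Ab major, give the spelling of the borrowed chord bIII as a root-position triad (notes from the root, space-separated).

Scale degree 3 in Ab major is C. bIII uses the lowered form, Cb, taken from Ab minor. Stacking thirds in Ab minor on Cb gives Cb–Eb–Gb.

Cb Eb Gb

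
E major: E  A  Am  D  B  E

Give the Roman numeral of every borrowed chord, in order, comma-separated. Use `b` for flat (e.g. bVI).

In E major the diatonic chords are E, F#m, G#m, A, B, C#m, D#dim. E, A and B are all diatonic. But Am (A–C–E) is foreign: the diatonic IV on degree 4 is A, whereas Am comes from E minor. It is labeled iv. D (D–F#–A) doesn't fit — on degree 7 E major would have D#dim (vii°). D is the degree-7 chord of E minor, so it is the borrowed bVII.

iv, bVII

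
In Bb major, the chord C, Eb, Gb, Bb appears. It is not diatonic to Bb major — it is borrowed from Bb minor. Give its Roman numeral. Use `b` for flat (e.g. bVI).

The root C is the diatonic 2nd degree of Bb major; the borrowing shows in the chord quality. The diatonic chord on degree 2 would be Cm (ii), but C–Eb–Gb–Bb is the half-diminished-seventh chord from Bb minor. As a borrowed chord it is labeled iiø7.

iiø7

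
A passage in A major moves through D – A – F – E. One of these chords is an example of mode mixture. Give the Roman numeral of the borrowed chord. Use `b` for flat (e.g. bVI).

bVI

The diatonic triads in A major are A, Bm, C#m, D, E, F#m, G#dim. D, A and E are all diatonic. But F (F–A–C) is foreign: the diatonic vi on degree 6 is F#m, whereas F comes from A minor. It is labeled bVI.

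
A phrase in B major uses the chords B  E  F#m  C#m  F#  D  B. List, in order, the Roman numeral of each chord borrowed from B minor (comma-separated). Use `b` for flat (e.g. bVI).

v, bIII

B major has the diatonic set B, C#m, D#m, E, F#, G#m, A#dim. B, E, C#m and F# all belong to that set. F#m (F#–A–C#) is not: scale degree 5 in B major carries F# (V). In B minor the chord on that degree is F#m, so here it functions as v, borrowed from the parallel minor. D (D–F#–A) doesn't fit — on degree 3 B major would have D#m (iii). D is the degree-3 chord of B minor, so it is the borrowed bIII.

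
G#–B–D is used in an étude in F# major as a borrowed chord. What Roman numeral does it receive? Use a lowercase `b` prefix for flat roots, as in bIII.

G# is scale degree 2 in F# major. G#–B–D is a diminished chord — the form found in F# minor, not the diatonic ii (G#m). Borrowed into F# major it is written ii°.

ii°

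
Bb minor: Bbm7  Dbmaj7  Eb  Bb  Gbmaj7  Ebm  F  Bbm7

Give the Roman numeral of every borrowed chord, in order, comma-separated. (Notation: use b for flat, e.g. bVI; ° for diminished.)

IV, I

Bb minor has the diatonic set Bbm, Cdim, Db, Ebm, F, Gb, Ab (with V from harmonic minor). Of the given chords, Bbm7, Dbmaj7, Gbmaj7, Ebm and F are diatonic. Eb (Eb–G–Bb) is not: scale degree 4 in Bb minor carries Ebm (iv). In Bb major the chord on that degree is Eb, so here it functions as IV, borrowed from the parallel major. Bb (Bb–D–F) doesn't fit — on degree 1 Bb minor would have Bbm (i). Bb is the degree-1 chord of Bb major, so it is the borrowed I.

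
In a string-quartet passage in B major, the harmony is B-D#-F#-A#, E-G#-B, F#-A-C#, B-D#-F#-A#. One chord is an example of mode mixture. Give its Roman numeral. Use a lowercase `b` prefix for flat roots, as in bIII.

v

In B major the diatonic chords are B, C#m, D#m, E, F#, G#m, A#dim. B–D#–F#–A# = Bmaj7 and E–G#–B = E both belong to that set. F#–A–C# is not: scale degree 5 in B major carries F# (V). In B minor the chord on that degree is F#m, so here it functions as v, borrowed from the parallel minor.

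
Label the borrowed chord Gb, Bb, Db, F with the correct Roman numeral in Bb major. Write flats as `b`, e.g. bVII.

In Bb major scale degree 6 is G; Gb is its lowered form, from Bb minor. Gb–Bb–Db–F is a major-seventh chord — the form found in Bb minor, not the diatonic vi (Gm). Borrowed into Bb major it is written bVImaj7.

bVImaj7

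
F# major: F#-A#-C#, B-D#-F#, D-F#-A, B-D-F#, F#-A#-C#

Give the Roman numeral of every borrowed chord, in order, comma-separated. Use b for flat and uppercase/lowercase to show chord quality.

bVI, iv

In F# major the diatonic chords are F#, G#m, A#m, B, C#, D#m, E#dim. F#–A#–C# = F# and B–D#–F# = B both belong to that set. D–F#–A doesn't fit — on degree 6 F# major would have D#m (vi). D is the degree-6 chord of F# minor, so it is the borrowed bVI. But B–D–F# is foreign: the diatonic IV on degree 4 is B, whereas Bm comes from F# minor. It is labeled iv.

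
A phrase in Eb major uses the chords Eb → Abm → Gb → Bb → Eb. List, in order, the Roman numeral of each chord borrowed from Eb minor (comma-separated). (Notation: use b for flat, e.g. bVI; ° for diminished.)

iv, bIII

The diatonic triads in Eb major are Eb, Fm, Gm, Ab, Bb, Cm, Ddim. Of the given chords, Eb and Bb are diatonic. But Abm (Ab–Cb–Eb) is foreign: the diatonic IV on degree 4 is Ab, whereas Abm comes from Eb minor. It is labeled iv. Gb (Gb–Bb–Db) is not: scale degree 3 in Eb major carries Gm (iii). In Eb minor the chord on that degree is Gb, so here it functions as bIII, borrowed from the parallel minor.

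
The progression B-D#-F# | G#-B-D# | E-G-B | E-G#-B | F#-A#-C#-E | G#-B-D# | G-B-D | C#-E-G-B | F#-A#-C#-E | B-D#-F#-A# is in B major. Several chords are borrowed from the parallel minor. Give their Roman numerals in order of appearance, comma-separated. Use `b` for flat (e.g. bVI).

B major has the diatonic set B, C#m, D#m, E, F#, G#m, A#dim. B–D#–F# = B, G#–B–D# = G#m, E–G#–B = E, F#–A#–C#–E = F#7 and B–D#–F#–A# = Bmaj7 are all diatonic. E–G–B doesn't fit — on degree 4 B major would have E (IV). Em is the degree-4 chord of B minor, so it is the borrowed iv. G–B–D doesn't fit — on degree 6 B major would have G#m (vi). G is the degree-6 chord of B minor, so it is the borrowed bVI. C#–E–G–B doesn't fit — on degree 2 B major would have C#m (ii). C#m7b5 is the degree-2 chord of B minor, so it is the borrowed iiø7.

iv, bVI, iiø7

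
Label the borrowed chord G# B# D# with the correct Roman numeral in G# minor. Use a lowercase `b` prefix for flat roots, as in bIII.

The root G# is the diatonic 1st degree of G# minor; the borrowing shows in the chord quality. Diatonically G# minor has G#m (i) on that degree; G#–B#–D# is instead the major chord native to G# major, so it takes the label I.

I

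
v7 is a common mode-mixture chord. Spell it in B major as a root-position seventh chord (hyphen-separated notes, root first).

F#-A-C#-E

The root, F#, is scale degree 5 — the same note in B major and B minor; only the chord quality changes. In B minor the chord on F# is F#–A–C#–E.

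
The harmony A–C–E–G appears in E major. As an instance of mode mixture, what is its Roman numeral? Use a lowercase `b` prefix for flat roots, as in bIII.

iv7

The root A is the diatonic 4th degree of E major; the borrowing shows in the chord quality. The diatonic chord on degree 4 would be A (IV), but A–C–E–G is the minor-seventh chord from E minor. As a borrowed chord it is labeled iv7.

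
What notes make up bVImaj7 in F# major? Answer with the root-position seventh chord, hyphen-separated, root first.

Scale degree 6 in F# major is D#. bVImaj7 uses the lowered form, D, taken from F# minor. Building the major-seventh chord from the parallel minor on D: D–F#–A–C#.

D-F#-A-C#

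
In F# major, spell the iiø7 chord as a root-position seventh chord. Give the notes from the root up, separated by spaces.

G# B D F#

iiø7 is built on scale degree 2, which is G# in both F# major and its parallel. In F# minor the chord on G# is G#–B–D–F#.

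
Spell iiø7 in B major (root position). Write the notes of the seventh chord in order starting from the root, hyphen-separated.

iiø7 is built on scale degree 2, which is C# in both B major and its parallel. Building the half-diminished-seventh chord from the parallel minor on C#: C#–E–G–B.

C#-E-G-B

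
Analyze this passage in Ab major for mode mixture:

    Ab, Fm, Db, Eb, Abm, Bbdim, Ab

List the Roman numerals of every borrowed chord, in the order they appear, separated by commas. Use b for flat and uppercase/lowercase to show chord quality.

The diatonic triads in Ab major are Ab, Bbm, Cm, Db, Eb, Fm, Gdim. Ab, Fm, Db and Eb all belong to that set. But Abm (Ab–Cb–Eb) is foreign: the diatonic I on degree 1 is Ab, whereas Abm comes from Ab minor. It is labeled i. Bbdim (Bb–Db–Fb) is not: scale degree 2 in Ab major carries Bbm (ii). In Ab minor the chord on that degree is Bbdim, so here it functions as ii°, borrowed from the parallel minor.

i, ii°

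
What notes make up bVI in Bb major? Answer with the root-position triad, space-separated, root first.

Gb Bb Db

Scale degree 6 in Bb major is G. bVI uses the lowered form, Gb, taken from Bb minor. Stacking thirds in Bb minor on Gb gives Gb–Bb–Db.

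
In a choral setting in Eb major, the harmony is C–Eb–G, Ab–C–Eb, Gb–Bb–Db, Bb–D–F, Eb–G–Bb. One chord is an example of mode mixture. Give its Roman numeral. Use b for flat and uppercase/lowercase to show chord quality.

The diatonic triads in Eb major are Eb, Fm, Gm, Ab, Bb, Cm, Ddim. Of the given chords, C–Eb–G = Cm, Ab–C–Eb = Ab, Bb–D–F = Bb and Eb–G–Bb = Eb are diatonic. But Gb–Bb–Db is foreign: the diatonic iii on degree 3 is Gm, whereas Gb comes from Eb minor. It is labeled bIII.

bIII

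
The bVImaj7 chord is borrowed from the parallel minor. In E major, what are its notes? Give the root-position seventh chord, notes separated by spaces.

C E G B

Scale degree 6 in E major is C#. bVImaj7 uses the lowered form, C, taken from E minor. Stacking thirds in E minor on C gives C–E–G–B.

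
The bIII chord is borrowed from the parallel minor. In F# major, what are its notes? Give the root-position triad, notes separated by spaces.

A C# E

bIII is built on the lowered scale degree 3. In F# major degree 3 is A#; lowered it becomes A. In F# minor the chord on A is A–C#–E.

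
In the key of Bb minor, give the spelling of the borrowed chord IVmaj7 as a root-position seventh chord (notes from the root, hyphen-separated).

The root, Eb, is scale degree 4 — the same note in Bb minor and Bb major; only the chord quality changes. In Bb major the chord on Eb is Eb–G–Bb–D.

Eb-G-Bb-D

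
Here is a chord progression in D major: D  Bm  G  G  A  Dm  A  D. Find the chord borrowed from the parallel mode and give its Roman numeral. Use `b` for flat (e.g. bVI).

In D major the diatonic chords are D, Em, F#m, G, A, Bm, C#dim. D, Bm, G and A all belong to that set. Dm (D–F–A) is not: scale degree 1 in D major carries D (I). In D minor the chord on that degree is Dm, so here it functions as i, borrowed from the parallel minor.

i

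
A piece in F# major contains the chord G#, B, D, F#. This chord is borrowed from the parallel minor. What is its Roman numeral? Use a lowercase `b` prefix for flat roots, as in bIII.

iiø7

G# is scale degree 2 in F# major. G#–B–D–F# is a half-diminished-seventh chord — the form found in F# minor, not the diatonic ii (G#m). Borrowed into F# major it is written iiø7.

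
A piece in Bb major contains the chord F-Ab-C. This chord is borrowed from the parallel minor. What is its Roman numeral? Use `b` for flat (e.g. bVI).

v

F is scale degree 5 in Bb major. F–Ab–C is a minor chord — the form found in Bb minor, not the diatonic V (F). Borrowed into Bb major it is written v.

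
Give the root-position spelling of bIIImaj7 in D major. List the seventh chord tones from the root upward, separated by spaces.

The root of bIIImaj7 is the lowered 3rd degree: F# becomes F. Building the major-seventh chord from the parallel minor on F: F–A–C–E.

F A C E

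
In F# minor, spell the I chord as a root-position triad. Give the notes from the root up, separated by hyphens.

F#-A#-C#

I is built on scale degree 1, which is F# in both F# minor and its parallel. Stacking thirds in F# major on F# gives F#–A#–C#.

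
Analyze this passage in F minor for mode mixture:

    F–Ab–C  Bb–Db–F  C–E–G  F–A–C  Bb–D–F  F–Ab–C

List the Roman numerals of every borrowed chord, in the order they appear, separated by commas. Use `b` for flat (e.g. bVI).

I, IV

In F minor (with V from harmonic minor) the diatonic chords are Fm, Gdim, Ab, Bbm, C, Db, Eb. F–Ab–C = Fm, Bb–Db–F = Bbm and C–E–G = C are all diatonic. F–A–C doesn't fit — on degree 1 F minor would have Fm (i). F is the degree-1 chord of F major, so it is the borrowed I. Bb–D–F doesn't fit — on degree 4 F minor would have Bbm (iv). Bb is the degree-4 chord of F major, so it is the borrowed IV.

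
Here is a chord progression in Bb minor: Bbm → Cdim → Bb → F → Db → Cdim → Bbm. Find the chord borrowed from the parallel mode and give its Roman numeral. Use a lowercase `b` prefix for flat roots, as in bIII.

I

The diatonic triads in Bb minor (with V from harmonic minor) are Bbm, Cdim, Db, Ebm, F, Gb, Ab. Of the given chords, Bbm, Cdim, F and Db are diatonic. Bb (Bb–D–F) doesn't fit — on degree 1 Bb minor would have Bbm (i). Bb is the degree-1 chord of Bb major, so it is the borrowed I.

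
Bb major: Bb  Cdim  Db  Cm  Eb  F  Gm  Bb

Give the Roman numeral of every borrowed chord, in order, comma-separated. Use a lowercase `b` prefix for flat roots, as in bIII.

The diatonic triads in Bb major are Bb, Cm, Dm, Eb, F, Gm, Adim. Bb, Cm, Eb, F and Gm all belong to that set. Cdim (C–Eb–Gb) doesn't fit — on degree 2 Bb major would have Cm (ii). Cdim is the degree-2 chord of Bb minor, so it is the borrowed ii°. Db (Db–F–Ab) doesn't fit — on degree 3 Bb major would have Dm (iii). Db is the degree-3 chord of Bb minor, so it is the borrowed bIII.

ii°, bIII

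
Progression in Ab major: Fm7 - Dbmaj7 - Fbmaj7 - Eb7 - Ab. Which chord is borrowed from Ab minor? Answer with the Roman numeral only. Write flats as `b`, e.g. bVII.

bVImaj7

Ab major has the diatonic set Ab, Bbm, Cm, Db, Eb, Fm, Gdim. Of the given chords, Fm7, Dbmaj7, Eb7 and Ab are diatonic. But Fbmaj7 (Fb–Ab–Cb–Eb) is foreign: the diatonic vi on degree 6 is Fm, whereas Fbmaj7 comes from Ab minor. It is labeled bVImaj7.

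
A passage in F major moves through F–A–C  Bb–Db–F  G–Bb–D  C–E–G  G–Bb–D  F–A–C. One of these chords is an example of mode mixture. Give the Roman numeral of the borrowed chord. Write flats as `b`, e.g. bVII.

iv

F major has the diatonic set F, Gm, Am, Bb, C, Dm, Edim. F–A–C = F, G–Bb–D = Gm and C–E–G = C are all diatonic. Bb–Db–F doesn't fit — on degree 4 F major would have Bb (IV). Bbm is the degree-4 chord of F minor, so it is the borrowed iv.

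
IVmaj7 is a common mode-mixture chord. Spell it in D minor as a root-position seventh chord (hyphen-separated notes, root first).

G-B-D-F#

The root, G, is scale degree 4 — the same note in D minor and D major; only the chord quality changes. Stacking thirds in D major on G gives G–B–D–F#.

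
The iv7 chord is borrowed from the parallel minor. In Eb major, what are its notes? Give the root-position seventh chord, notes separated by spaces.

Ab Cb Eb Gb

iv7 is built on scale degree 4, which is Ab in both Eb major and its parallel. Building the minor-seventh chord from the parallel minor on Ab: Ab–Cb–Eb–Gb.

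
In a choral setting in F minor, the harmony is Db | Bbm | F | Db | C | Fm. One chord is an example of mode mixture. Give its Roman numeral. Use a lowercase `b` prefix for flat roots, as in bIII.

I

The diatonic triads in F minor (with V from harmonic minor) are Fm, Gdim, Ab, Bbm, C, Db, Eb. Db, Bbm, C and Fm are all diatonic. F (F–A–C) doesn't fit — on degree 1 F minor would have Fm (i). F is the degree-1 chord of F major, so it is the borrowed I.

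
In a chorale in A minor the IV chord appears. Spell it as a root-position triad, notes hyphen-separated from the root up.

The root, D, is scale degree 4 — the same note in A minor and A major; only the chord quality changes. Building the major chord from the parallel major on D: D–F#–A.

D-F#-A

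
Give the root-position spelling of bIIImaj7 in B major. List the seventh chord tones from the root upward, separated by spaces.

Scale degree 3 in B major is D#. bIIImaj7 uses the lowered form, D, taken from B minor. Building the major-seventh chord from the parallel minor on D: D–F#–A–C#.

D F# A C#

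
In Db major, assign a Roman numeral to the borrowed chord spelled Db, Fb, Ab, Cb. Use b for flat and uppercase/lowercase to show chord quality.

i7

Db is scale degree 1 in Db major. The diatonic chord on degree 1 would be Db (I), but Db–Fb–Ab–Cb is the minor-seventh chord from Db minor. As a borrowed chord it is labeled i7.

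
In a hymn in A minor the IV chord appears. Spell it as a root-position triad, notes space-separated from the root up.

IV is built on scale degree 4, which is D in both A minor and its parallel. In A major the chord on D is D–F#–A.

D F# A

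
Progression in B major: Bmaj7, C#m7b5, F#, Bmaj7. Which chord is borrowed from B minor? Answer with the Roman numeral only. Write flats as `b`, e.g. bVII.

iiø7

The diatonic triads in B major are B, C#m, D#m, E, F#, G#m, A#dim. Bmaj7 and F# both belong to that set. C#m7b5 (C#–E–G–B) doesn't fit — on degree 2 B major would have C#m (ii). C#m7b5 is the degree-2 chord of B minor, so it is the borrowed iiø7.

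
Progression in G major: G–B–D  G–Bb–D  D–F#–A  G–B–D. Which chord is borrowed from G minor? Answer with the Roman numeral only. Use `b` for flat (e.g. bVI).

G major has the diatonic set G, Am, Bm, C, D, Em, F#dim. G–B–D = G and D–F#–A = D are both diatonic. G–Bb–D is not: scale degree 1 in G major carries G (I). In G minor the chord on that degree is Gm, so here it functions as i, borrowed from the parallel minor.

i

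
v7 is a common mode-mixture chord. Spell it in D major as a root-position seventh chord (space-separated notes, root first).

A C E G

The root, A, is scale degree 5 — the same note in D major and D minor; only the chord quality changes. Building the minor-seventh chord from the parallel minor on A: A–C–E–G.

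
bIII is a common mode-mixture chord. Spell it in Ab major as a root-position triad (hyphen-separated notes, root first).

Cb-Eb-Gb

bIII is built on the lowered scale degree 3. In Ab major degree 3 is C; lowered it becomes Cb. Stacking thirds in Ab minor on Cb gives Cb–Eb–Gb.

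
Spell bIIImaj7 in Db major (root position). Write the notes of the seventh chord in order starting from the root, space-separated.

Scale degree 3 in Db major is F. bIIImaj7 uses the lowered form, Fb, taken from Db minor. In Db minor the chord on Fb is Fb–Ab–Cb–Eb.

Fb Ab Cb Eb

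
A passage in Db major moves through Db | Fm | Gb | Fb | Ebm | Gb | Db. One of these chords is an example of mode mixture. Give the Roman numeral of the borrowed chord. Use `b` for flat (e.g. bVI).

In Db major the diatonic chords are Db, Ebm, Fm, Gb, Ab, Bbm, Cdim. Db, Fm, Gb and Ebm all belong to that set. But Fb (Fb–Ab–Cb) is foreign: the diatonic iii on degree 3 is Fm, whereas Fb comes from Db minor. It is labeled bIII.

bIII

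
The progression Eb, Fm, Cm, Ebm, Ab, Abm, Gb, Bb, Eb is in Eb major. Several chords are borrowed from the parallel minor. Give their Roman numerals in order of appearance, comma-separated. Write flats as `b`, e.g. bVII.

i, iv, bIII

Eb major has the diatonic set Eb, Fm, Gm, Ab, Bb, Cm, Ddim. Eb, Fm, Cm, Ab and Bb are all diatonic. Ebm (Eb–Gb–Bb) doesn't fit — on degree 1 Eb major would have Eb (I). Ebm is the degree-1 chord of Eb minor, so it is the borrowed i. Abm (Ab–Cb–Eb) doesn't fit — on degree 4 Eb major would have Ab (IV). Abm is the degree-4 chord of Eb minor, so it is the borrowed iv. But Gb (Gb–Bb–Db) is foreign: the diatonic iii on degree 3 is Gm, whereas Gb comes from Eb minor. It is labeled bIII.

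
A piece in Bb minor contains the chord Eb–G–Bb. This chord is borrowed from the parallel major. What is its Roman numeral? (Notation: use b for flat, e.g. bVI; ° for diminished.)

The root Eb is the diatonic 4th degree of Bb minor; the borrowing shows in the chord quality. Diatonically Bb minor has Ebm (iv) on that degree; Eb–G–Bb is instead the major chord native to Bb major, so it takes the label IV.

IV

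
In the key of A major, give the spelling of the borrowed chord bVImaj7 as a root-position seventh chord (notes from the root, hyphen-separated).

Scale degree 6 in A major is F#. bVImaj7 uses the lowered form, F, taken from A minor. In A minor the chord on F is F–A–C–E.

F-A-C-E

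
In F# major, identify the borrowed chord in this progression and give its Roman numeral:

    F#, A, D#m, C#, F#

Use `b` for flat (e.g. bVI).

The diatonic triads in F# major are F#, G#m, A#m, B, C#, D#m, E#dim. F#, D#m and C# are all diatonic. But A (A–C#–E) is foreign: the diatonic iii on degree 3 is A#m, whereas A comes from F# minor. It is labeled bIII.

bIII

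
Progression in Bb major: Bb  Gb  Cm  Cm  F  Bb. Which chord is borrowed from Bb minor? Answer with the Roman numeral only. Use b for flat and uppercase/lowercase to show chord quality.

The diatonic triads in Bb major are Bb, Cm, Dm, Eb, F, Gm, Adim. Of the given chords, Bb, Cm and F are diatonic. Gb (Gb–Bb–Db) doesn't fit — on degree 6 Bb major would have Gm (vi). Gb is the degree-6 chord of Bb minor, so it is the borrowed bVI.

bVI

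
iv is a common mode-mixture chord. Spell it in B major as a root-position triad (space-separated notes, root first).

E G B

iv is built on scale degree 4, which is E in both B major and its parallel. In B minor the chord on E is E–G–B.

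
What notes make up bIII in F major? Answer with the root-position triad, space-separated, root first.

Ab C Eb

bIII is built on the lowered scale degree 3. In F major degree 3 is A; lowered it becomes Ab. Building the major chord from the parallel minor on Ab: Ab–C–Eb.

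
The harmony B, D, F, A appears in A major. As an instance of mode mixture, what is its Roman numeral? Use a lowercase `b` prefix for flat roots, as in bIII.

iiø7

The root B is the diatonic 2nd degree of A major; the borrowing shows in the chord quality. B–D–F–A is a half-diminished-seventh chord — the form found in A minor, not the diatonic ii (Bm). Borrowed into A major it is written iiø7.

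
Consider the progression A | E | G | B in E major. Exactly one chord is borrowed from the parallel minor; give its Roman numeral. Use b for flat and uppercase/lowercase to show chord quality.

bIII

The diatonic triads in E major are E, F#m, G#m, A, B, C#m, D#dim. Of the given chords, A, E and B are diatonic. But G (G–B–D) is foreign: the diatonic iii on degree 3 is G#m, whereas G comes from E minor. It is labeled bIII.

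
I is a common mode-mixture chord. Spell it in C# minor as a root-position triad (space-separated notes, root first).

C# E# G#

The root, C#, is scale degree 1 — the same note in C# minor and C# major; only the chord quality changes. In C# major the chord on C# is C#–E#–G#.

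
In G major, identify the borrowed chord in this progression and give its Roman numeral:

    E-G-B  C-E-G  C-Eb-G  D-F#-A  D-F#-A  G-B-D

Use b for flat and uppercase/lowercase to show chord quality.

iv

G major has the diatonic set G, Am, Bm, C, D, Em, F#dim. E–G–B = Em, C–E–G = C, D–F#–A = D and G–B–D = G all belong to that set. C–Eb–G is not: scale degree 4 in G major carries C (IV). In G minor the chord on that degree is Cm, so here it functions as iv, borrowed from the parallel minor.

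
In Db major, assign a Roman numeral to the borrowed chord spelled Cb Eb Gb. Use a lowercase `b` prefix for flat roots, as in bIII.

Cb is the lowered form of scale degree 7 in Db major (the diatonic degree 7 is C). The diatonic chord on degree 7 would be Cdim (vii°), but Cb–Eb–Gb is the major chord from Db minor. As a borrowed chord it is labeled bVII.

bVII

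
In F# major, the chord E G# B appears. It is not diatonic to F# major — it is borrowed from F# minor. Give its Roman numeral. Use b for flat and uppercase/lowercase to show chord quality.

bVII

The root E is the lowered 7th scale degree — diatonically F# major has E# there. Diatonically F# major has E#dim (vii°) on that degree; E–G#–B is instead the major chord native to F# minor, so it takes the label bVII.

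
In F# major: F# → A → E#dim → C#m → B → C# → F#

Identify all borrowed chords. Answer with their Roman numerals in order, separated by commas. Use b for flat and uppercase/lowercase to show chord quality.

The diatonic triads in F# major are F#, G#m, A#m, B, C#, D#m, E#dim. F#, E#dim, B and C# all belong to that set. A (A–C#–E) doesn't fit — on degree 3 F# major would have A#m (iii). A is the degree-3 chord of F# minor, so it is the borrowed bIII. But C#m (C#–E–G#) is foreign: the diatonic V on degree 5 is C#, whereas C#m comes from F# minor. It is labeled v.

bIII, v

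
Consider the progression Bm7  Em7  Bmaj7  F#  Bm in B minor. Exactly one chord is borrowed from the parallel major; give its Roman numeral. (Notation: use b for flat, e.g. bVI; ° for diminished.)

Imaj7

The diatonic triads in B minor (with V from harmonic minor) are Bm, C#dim, D, Em, F#, G, A. Bm7, Em7, F# and Bm all belong to that set. Bmaj7 (B–D#–F#–A#) doesn't fit — on degree 1 B minor would have Bm (i). Bmaj7 is the degree-1 chord of B major, so it is the borrowed Imaj7.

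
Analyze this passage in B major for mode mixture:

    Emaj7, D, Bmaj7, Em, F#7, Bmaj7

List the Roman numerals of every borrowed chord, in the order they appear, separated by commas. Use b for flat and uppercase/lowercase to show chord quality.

The diatonic triads in B major are B, C#m, D#m, E, F#, G#m, A#dim. Of the given chords, Emaj7, Bmaj7 and F#7 are diatonic. D (D–F#–A) is not: scale degree 3 in B major carries D#m (iii). In B minor the chord on that degree is D, so here it functions as bIII, borrowed from the parallel minor. Em (E–G–B) doesn't fit — on degree 4 B major would have E (IV). Em is the degree-4 chord of B minor, so it is the borrowed iv.

bIII, iv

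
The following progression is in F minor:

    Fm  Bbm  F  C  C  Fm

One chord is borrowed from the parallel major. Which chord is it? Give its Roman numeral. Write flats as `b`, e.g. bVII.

I

The diatonic triads in F minor (with V from harmonic minor) are Fm, Gdim, Ab, Bbm, C, Db, Eb. Fm, Bbm and C all belong to that set. F (F–A–C) doesn't fit — on degree 1 F minor would have Fm (i). F is the degree-1 chord of F major, so it is the borrowed I.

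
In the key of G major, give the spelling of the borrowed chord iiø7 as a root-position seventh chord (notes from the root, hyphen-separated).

A-C-Eb-G

The root, A, is scale degree 2 — the same note in G major and G minor; only the chord quality changes. In G minor the chord on A is A–C–Eb–G.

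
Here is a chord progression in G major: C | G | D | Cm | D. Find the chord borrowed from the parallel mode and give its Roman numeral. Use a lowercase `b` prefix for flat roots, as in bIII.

G major has the diatonic set G, Am, Bm, C, D, Em, F#dim. Of the given chords, C, G and D are diatonic. Cm (C–Eb–G) doesn't fit — on degree 4 G major would have C (IV). Cm is the degree-4 chord of G minor, so it is the borrowed iv.

iv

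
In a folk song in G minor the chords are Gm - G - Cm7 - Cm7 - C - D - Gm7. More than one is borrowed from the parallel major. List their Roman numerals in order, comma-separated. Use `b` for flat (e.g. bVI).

G minor has the diatonic set Gm, Adim, Bb, Cm, D, Eb, F (with V from harmonic minor). Gm, Cm7, D and Gm7 are all diatonic. But G (G–B–D) is foreign: the diatonic i on degree 1 is Gm, whereas G comes from G major. It is labeled I. C (C–E–G) doesn't fit — on degree 4 G minor would have Cm (iv). C is the degree-4 chord of G major, so it is the borrowed IV.

I, IV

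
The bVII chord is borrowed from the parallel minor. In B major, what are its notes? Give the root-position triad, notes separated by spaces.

Scale degree 7 in B major is A#. bVII uses the lowered form, A, taken from B minor. In B minor the chord on A is A–C#–E.

A C# E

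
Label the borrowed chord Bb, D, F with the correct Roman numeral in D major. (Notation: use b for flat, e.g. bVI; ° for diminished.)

Bb is the lowered form of scale degree 6 in D major (the diatonic degree 6 is B). The diatonic chord on degree 6 would be Bm (vi), but Bb–D–F is the major chord from D minor. As a borrowed chord it is labeled bVI.

bVI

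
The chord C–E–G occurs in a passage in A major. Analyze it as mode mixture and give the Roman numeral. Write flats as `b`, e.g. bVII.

In A major scale degree 3 is C#; C is its lowered form, from A minor. C–E–G is a major chord — the form found in A minor, not the diatonic iii (C#m). Borrowed into A major it is written bIII.

bIII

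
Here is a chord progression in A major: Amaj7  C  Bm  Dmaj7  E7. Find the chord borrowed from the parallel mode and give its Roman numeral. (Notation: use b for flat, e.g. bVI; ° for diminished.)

bIII

A major has the diatonic set A, Bm, C#m, D, E, F#m, G#dim. Amaj7, Bm, Dmaj7 and E7 all belong to that set. C (C–E–G) is not: scale degree 3 in A major carries C#m (iii). In A minor the chord on that degree is C, so here it functions as bIII, borrowed from the parallel minor.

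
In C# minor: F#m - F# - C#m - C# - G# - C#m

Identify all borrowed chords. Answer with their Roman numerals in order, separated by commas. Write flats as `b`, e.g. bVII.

In C# minor (with V from harmonic minor) the diatonic chords are C#m, D#dim, E, F#m, G#, A, B. Of the given chords, F#m, C#m and G# are diatonic. F# (F#–A#–C#) doesn't fit — on degree 4 C# minor would have F#m (iv). F# is the degree-4 chord of C# major, so it is the borrowed IV. C# (C#–E#–G#) is not: scale degree 1 in C# minor carries C#m (i). In C# major the chord on that degree is C#, so here it functions as I, borrowed from the parallel major.

IV, I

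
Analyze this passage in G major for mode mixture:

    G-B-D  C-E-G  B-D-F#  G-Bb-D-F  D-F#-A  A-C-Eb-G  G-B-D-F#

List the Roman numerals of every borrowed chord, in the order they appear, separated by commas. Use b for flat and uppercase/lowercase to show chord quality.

i7, iiø7

In G major the diatonic chords are G, Am, Bm, C, D, Em, F#dim. G–B–D = G, C–E–G = C, B–D–F# = Bm, D–F#–A = D and G–B–D–F# = Gmaj7 all belong to that set. G–Bb–D–F doesn't fit — on degree 1 G major would have G (I). Gm7 is the degree-1 chord of G minor, so it is the borrowed i7. A–C–Eb–G is not: scale degree 2 in G major carries Am (ii). In G minor the chord on that degree is Am7b5, so here it functions as iiø7, borrowed from the parallel minor.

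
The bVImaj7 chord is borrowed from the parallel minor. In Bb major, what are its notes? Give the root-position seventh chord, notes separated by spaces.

bVImaj7 is built on the lowered scale degree 6. In Bb major degree 6 is G; lowered it becomes Gb. In Bb minor the chord on Gb is Gb–Bb–Db–F.

Gb Bb Db F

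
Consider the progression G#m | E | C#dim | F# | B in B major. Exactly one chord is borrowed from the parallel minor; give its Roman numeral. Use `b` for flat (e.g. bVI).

ii°

B major has the diatonic set B, C#m, D#m, E, F#, G#m, A#dim. Of the given chords, G#m, E, F# and B are diatonic. C#dim (C#–E–G) is not: scale degree 2 in B major carries C#m (ii). In B minor the chord on that degree is C#dim, so here it functions as ii°, borrowed from the parallel minor.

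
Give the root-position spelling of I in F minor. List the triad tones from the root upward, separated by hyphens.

The root, F, is scale degree 1 — the same note in F minor and F major; only the chord quality changes. In F major the chord on F is F–A–C.

F-A-C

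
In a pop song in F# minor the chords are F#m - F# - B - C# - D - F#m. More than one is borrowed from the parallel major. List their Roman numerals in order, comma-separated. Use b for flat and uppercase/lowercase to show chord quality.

F# minor has the diatonic set F#m, G#dim, A, Bm, C#, D, E (with V from harmonic minor). F#m, C# and D are all diatonic. F# (F#–A#–C#) doesn't fit — on degree 1 F# minor would have F#m (i). F# is the degree-1 chord of F# major, so it is the borrowed I. But B (B–D#–F#) is foreign: the diatonic iv on degree 4 is Bm, whereas B comes from F# major. It is labeled IV.

I, IV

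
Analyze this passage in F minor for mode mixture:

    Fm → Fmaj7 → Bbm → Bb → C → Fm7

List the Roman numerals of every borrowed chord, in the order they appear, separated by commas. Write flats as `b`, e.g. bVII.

Imaj7, IV

The diatonic triads in F minor (with V from harmonic minor) are Fm, Gdim, Ab, Bbm, C, Db, Eb. Of the given chords, Fm, Bbm, C and Fm7 are diatonic. Fmaj7 (F–A–C–E) doesn't fit — on degree 1 F minor would have Fm (i). Fmaj7 is the degree-1 chord of F major, so it is the borrowed Imaj7. But Bb (Bb–D–F) is foreign: the diatonic iv on degree 4 is Bbm, whereas Bb comes from F major. It is labeled IV.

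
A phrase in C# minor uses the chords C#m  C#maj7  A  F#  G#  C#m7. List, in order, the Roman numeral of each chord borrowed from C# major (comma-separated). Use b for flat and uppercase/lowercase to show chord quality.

Imaj7, IV

C# minor has the diatonic set C#m, D#dim, E, F#m, G#, A, B (with V from harmonic minor). C#m, A, G# and C#m7 all belong to that set. But C#maj7 (C#–E#–G#–B#) is foreign: the diatonic i on degree 1 is C#m, whereas C#maj7 comes from C# major. It is labeled Imaj7. But F# (F#–A#–C#) is foreign: the diatonic iv on degree 4 is F#m, whereas F# comes from C# major. It is labeled IV.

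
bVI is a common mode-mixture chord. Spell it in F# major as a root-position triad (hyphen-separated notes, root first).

The root of bVI is the lowered 6th degree: D# becomes D. In F# minor the chord on D is D–F#–A.

D-F#-A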